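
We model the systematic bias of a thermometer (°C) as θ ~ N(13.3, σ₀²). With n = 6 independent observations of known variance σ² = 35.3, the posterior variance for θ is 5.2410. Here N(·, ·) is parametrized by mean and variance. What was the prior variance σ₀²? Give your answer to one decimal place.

For the Normal–Normal model with known σ², precisions add: τ_n = τ₀ + n/σ².
So 1/σ₀² = 1/5.2410 − 6/35.3 = 0.190803 − 0.169972 = 0.020831.
Hence σ₀² = 1/0.020831 ≈ 48.0.

σ₀² = 48.0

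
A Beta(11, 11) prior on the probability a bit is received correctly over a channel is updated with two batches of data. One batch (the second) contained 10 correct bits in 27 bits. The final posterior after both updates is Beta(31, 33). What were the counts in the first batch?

10 correct bits and 5 errors

Because Beta–binomial updating is additive in the counts, the combined data contributed (α_post−α_prior, β_post−β_prior) successes and failures.
Total across both batches: 31−11=20 correct bits, 33−11=22 errors.
Subtract the second batch: 20−10=10 correct bits and 22−17=5 errors.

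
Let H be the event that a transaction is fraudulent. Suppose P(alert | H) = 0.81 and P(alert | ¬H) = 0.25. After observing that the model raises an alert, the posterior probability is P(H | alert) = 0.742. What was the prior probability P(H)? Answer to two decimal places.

P(H) = 0.47

In odds form, posterior odds = prior odds × likelihood ratio, so prior odds = posterior odds ÷ LR.
Posterior odds = 0.742/(1−0.742) = 2.8760. LR = 0.81/0.25 = 3.2400.
Prior odds = 2.8760/3.2400 = 0.8877, so P(H) = 0.8877/(1+0.8877) ≈ 0.47.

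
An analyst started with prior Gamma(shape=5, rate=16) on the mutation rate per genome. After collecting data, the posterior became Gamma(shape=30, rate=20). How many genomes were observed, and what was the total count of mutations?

Gamma–Poisson conjugacy: posterior shape = α + Σxᵢ, posterior rate = β + n.
Matching: Σxᵢ = 30 − 5 = 25 and n = 20 − 16 = 4.

n = 4 genomes with total 25 mutations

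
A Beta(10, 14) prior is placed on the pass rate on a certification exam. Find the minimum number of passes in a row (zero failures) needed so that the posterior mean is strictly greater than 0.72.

k = 27

After k passes and 0 failures the posterior is Beta(10+k, 14), with mean (10+k)/(10+14+k).
Set (10+k)/(24+k) > 0.72 and solve: k > (0.72·24 − 10)/(1 − 0.72) = 26.000.
The smallest integer exceeding 26.000 is 27.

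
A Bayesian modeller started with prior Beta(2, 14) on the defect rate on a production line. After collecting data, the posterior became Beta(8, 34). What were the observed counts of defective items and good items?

Under Beta–binomial conjugacy the posterior parameters are (a+s, b+f).
Match parameters: s=8−2=6, f=34−14=20.

6 defective items and 20 good items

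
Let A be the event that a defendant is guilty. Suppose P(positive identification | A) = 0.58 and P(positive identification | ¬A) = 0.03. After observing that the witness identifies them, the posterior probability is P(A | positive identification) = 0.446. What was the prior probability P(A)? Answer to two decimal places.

Bayes' rule in odds form gives O(A|E) = O(A)·[P(E|A)/P(E|¬A)], hence O(A) = O(A|E)/LR.
Posterior odds = 0.446/(1−0.446) = 0.8051. LR = 0.58/0.03 = 19.3333.
Prior odds = 0.8051/19.3333 = 0.0416, so P(A) = 0.0416/(1+0.0416) ≈ 0.04.

P(A) = 0.04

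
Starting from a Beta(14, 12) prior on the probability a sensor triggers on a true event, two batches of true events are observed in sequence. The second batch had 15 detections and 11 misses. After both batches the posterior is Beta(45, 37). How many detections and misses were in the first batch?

Because Beta–binomial updating is additive in the counts, the combined data contributed (α_post−α_prior, β_post−β_prior) successes and failures.
Total across both batches: 45−14=31 detections, 37−12=25 misses.
Subtract the second batch: 31−15=16 detections and 25−11=14 misses.

16 detections and 14 misses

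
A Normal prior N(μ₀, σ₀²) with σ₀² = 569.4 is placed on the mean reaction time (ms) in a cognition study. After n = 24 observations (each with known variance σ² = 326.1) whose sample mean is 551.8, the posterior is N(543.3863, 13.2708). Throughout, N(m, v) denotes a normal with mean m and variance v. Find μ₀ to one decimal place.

μ₀ = 190.8

The posterior mean is a precision-weighted average: μ_n = (τ₀μ₀ + τ_data·x̄)/(τ₀+τ_data), with τ₀=1/σ₀² and τ_data=n/σ².
Here τ₀ = 1/569.4 = 0.001756 and τ_data = 24/326.1 = 0.073597, so τ_n = 0.075353.
Rearranging for μ₀: μ₀ = (μ_n·τ_n − τ_data·x̄)/τ₀ = (543.3863·0.075353 − 0.073597·551.8) / 0.001756 = 0.334963/0.001756 ≈ 190.8.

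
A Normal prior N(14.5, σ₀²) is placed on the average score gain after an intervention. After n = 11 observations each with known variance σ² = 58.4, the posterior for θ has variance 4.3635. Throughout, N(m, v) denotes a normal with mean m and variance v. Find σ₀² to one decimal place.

σ₀² = 24.5

For the Normal–Normal model with known σ², precisions add: τ_n = τ₀ + n/σ².
So 1/σ₀² = 1/4.3635 − 11/58.4 = 0.229174 − 0.188356 = 0.040818.
Hence σ₀² = 1/0.040818 ≈ 24.5.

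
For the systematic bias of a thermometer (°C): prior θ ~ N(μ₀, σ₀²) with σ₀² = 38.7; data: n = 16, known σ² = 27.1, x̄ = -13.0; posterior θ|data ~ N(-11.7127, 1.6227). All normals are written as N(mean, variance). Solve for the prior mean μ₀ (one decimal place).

The posterior mean is a precision-weighted average: μ_n = (τ₀μ₀ + τ_data·x̄)/(τ₀+τ_data), with τ₀=1/σ₀² and τ_data=n/σ².
Here τ₀ = 1/38.7 = 0.025840 and τ_data = 16/27.1 = 0.590406, so τ_n = 0.616246.
Rearranging for μ₀: μ₀ = (μ_n·τ_n − τ_data·x̄)/τ₀ = (-11.7127·0.616246 − 0.590406·-13.0) / 0.025840 = 0.457373/0.025840 ≈ 17.7.

μ₀ = 17.7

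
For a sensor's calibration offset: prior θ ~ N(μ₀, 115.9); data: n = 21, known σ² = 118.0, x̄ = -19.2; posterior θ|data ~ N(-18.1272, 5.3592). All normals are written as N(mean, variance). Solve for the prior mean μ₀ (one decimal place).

With known observation variance, the Normal–Normal posterior has precision τ_n = τ₀ + n/σ² and mean μ_n = (τ₀μ₀ + (n/σ²)x̄)/τ_n.
Here τ₀ = 1/115.9 = 0.008628 and τ_data = 21/118.0 = 0.177966, so τ_n = 0.186594.
Rearranging for μ₀: μ₀ = (μ_n·τ_n − τ_data·x̄)/τ₀ = (-18.1272·0.186594 − 0.177966·-19.2) / 0.008628 = 0.034520/0.008628 ≈ 4.0.

μ₀ = 4.0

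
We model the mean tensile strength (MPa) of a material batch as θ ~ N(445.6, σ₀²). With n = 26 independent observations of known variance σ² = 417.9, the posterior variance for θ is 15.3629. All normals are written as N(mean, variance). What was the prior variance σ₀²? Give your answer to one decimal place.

σ₀² = 347.7

Posterior precision equals prior precision plus data precision: 1/σ_n² = 1/σ₀² + n/σ².
So 1/σ₀² = 1/15.3629 − 26/417.9 = 0.065092 − 0.062216 = 0.002876.
Hence σ₀² = 1/0.002876 ≈ 347.7.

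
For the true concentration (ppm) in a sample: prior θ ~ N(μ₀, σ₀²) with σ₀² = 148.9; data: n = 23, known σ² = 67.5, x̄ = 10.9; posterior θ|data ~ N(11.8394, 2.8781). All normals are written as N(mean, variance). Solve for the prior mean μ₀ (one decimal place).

The posterior mean is a precision-weighted average: μ_n = (τ₀μ₀ + τ_data·x̄)/(τ₀+τ_data), with τ₀=1/σ₀² and τ_data=n/σ².
Here τ₀ = 1/148.9 = 0.006716 and τ_data = 23/67.5 = 0.340741, so τ_n = 0.347457.
Rearranging for μ₀: μ₀ = (μ_n·τ_n − τ_data·x̄)/τ₀ = (11.8394·0.347457 − 0.340741·10.9) / 0.006716 = 0.399606/0.006716 ≈ 59.5.

μ₀ = 59.5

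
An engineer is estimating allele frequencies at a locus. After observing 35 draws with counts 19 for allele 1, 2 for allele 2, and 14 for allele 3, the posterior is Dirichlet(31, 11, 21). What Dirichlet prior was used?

Dirichlet(12, 9, 7)

For a Dirichlet(α) prior with multinomial counts c, the posterior is Dirichlet(α + c) componentwise.
Subtract each count from the matching posterior parameter: 31−19=12, 11−2=9, 21−14=7.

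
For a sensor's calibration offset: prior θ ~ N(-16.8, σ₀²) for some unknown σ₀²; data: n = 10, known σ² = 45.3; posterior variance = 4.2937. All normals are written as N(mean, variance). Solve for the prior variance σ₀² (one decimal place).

σ₀² = 82.3

For the Normal–Normal model with known σ², precisions add: τ_n = τ₀ + n/σ².
So 1/σ₀² = 1/4.2937 − 10/45.3 = 0.232899 − 0.220751 = 0.012148.
Hence σ₀² = 1/0.012148 ≈ 82.3.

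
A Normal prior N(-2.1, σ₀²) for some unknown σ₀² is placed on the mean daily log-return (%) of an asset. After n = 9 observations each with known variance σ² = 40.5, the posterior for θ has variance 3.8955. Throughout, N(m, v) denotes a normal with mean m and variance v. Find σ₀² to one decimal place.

σ₀² = 29.0

For the Normal–Normal model with known σ², precisions add: τ_n = τ₀ + n/σ².
So 1/σ₀² = 1/3.8955 − 9/40.5 = 0.256706 − 0.222222 = 0.034484.
Hence σ₀² = 1/0.034484 ≈ 29.0.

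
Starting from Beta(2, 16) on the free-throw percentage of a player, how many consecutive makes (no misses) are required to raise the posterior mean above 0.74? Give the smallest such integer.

After k makes and 0 misses the posterior is Beta(2+k, 16), with mean (2+k)/(2+16+k).
Set (2+k)/(18+k) > 0.74 and solve: k > (0.74·18 − 2)/(1 − 0.74) = 43.538.
The smallest integer exceeding 43.538 is 44, and checking k=44: (46)/(62) = 0.7419 > 0.74.

k = 44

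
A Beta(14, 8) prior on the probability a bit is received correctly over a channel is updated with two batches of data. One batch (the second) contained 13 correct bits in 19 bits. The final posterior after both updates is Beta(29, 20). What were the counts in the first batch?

2 correct bits and 6 errors

Sequential conjugate updates are equivalent to a single update on the pooled data, so total successes = posterior α − prior α and total failures = posterior β − prior β.
Total across both batches: 29−14=15 correct bits, 20−8=12 errors.
Subtract the second batch: 15−13=2 correct bits and 12−6=6 errors.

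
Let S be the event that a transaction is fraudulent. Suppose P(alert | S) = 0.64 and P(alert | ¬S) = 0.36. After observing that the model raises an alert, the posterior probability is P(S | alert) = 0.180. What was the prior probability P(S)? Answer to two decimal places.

P(S) = 0.11

In odds form, posterior odds = prior odds × likelihood ratio, so prior odds = posterior odds ÷ LR.
Posterior odds = 0.180/(1−0.180) = 0.2195. LR = 0.64/0.36 = 1.7778.
Prior odds = 0.2195/1.7778 = 0.1235, so P(S) = 0.1235/(1+0.1235) ≈ 0.11.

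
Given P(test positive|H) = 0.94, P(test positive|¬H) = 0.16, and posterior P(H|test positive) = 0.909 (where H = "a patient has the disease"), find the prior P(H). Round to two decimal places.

P(H) = 0.63

In odds form, posterior odds = prior odds × likelihood ratio, so prior odds = posterior odds ÷ LR.
Posterior odds = 0.909/(1−0.909) = 9.9890. LR = 0.94/0.16 = 5.8750.
Prior odds = 9.9890/5.8750 = 1.7003, so P(H) = 1.7003/(1+1.7003) ≈ 0.63.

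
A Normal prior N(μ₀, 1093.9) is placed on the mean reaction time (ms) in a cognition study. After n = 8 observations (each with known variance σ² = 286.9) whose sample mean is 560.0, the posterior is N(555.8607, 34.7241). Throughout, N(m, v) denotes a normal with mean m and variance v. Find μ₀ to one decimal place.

The posterior mean is a precision-weighted average: μ_n = (τ₀μ₀ + τ_data·x̄)/(τ₀+τ_data), with τ₀=1/σ₀² and τ_data=n/σ².
Here τ₀ = 1/1093.9 = 0.000914 and τ_data = 8/286.9 = 0.027884, so τ_n = 0.028798.
Rearranging for μ₀: μ₀ = (μ_n·τ_n − τ_data·x̄)/τ₀ = (555.8607·0.028798 − 0.027884·560.0) / 0.000914 = 0.392636/0.000914 ≈ 429.6.

μ₀ = 429.6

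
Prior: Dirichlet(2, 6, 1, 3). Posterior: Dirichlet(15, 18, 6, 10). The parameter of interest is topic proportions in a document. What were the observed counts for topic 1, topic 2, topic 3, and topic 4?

For a Dirichlet(α) prior with multinomial counts c, the posterior is Dirichlet(α + c) componentwise.
Counts are posterior − prior componentwise: 15−2=13, 18−6=12, 6−1=5, 10−3=7.

counts (13, 12, 5, 7)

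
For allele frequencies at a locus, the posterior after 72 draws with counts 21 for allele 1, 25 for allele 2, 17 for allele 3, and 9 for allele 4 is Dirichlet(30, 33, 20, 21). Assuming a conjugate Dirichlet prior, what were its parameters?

Dirichlet(9, 8, 3, 12)

For a Dirichlet(α) prior with multinomial counts c, the posterior is Dirichlet(α + c) componentwise.
Subtract each count from the matching posterior parameter: 30−21=9, 33−25=8, 20−17=3, 21−9=12.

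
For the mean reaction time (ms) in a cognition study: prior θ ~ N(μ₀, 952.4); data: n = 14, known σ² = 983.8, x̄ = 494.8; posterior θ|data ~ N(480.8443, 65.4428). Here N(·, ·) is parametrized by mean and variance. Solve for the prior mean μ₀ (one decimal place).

μ₀ = 291.7

The posterior mean is a precision-weighted average: μ_n = (τ₀μ₀ + τ_data·x̄)/(τ₀+τ_data), with τ₀=1/σ₀² and τ_data=n/σ².
Here τ₀ = 1/952.4 = 0.001050 and τ_data = 14/983.8 = 0.014231, so τ_n = 0.015281.
Rearranging for μ₀: μ₀ = (μ_n·τ_n − τ_data·x̄)/τ₀ = (480.8443·0.015281 − 0.014231·494.8) / 0.001050 = 0.306283/0.001050 ≈ 291.7.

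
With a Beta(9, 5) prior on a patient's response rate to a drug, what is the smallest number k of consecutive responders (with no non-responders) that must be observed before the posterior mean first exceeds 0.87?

k = 25

After k responders and 0 non-responders the posterior is Beta(9+k, 5), with mean (9+k)/(9+5+k).
Set (9+k)/(14+k) > 0.87 and solve: k > (0.87·14 − 9)/(1 − 0.87) = 24.462.
The smallest integer exceeding 24.462 is 25.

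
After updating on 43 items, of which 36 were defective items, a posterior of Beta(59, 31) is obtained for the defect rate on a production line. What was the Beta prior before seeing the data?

Beta(23, 24)

A Beta(a, b) prior with s successes and f failures in binomial data gives a Beta(a+s, b+f) posterior.
Subtract the data counts: 59−36=23, 31−7=24.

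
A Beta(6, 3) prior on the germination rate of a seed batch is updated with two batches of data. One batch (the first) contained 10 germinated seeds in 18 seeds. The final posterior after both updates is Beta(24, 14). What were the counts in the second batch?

8 germinated seeds and 3 non-germinating seeds

Because Beta–binomial updating is additive in the counts, the combined data contributed (α_post−α_prior, β_post−β_prior) successes and failures.
Total across both batches: 24−6=18 germinated seeds, 14−3=11 non-germinating seeds.
Subtract the first batch: 18−10=8 germinated seeds and 11−8=3 non-germinating seeds.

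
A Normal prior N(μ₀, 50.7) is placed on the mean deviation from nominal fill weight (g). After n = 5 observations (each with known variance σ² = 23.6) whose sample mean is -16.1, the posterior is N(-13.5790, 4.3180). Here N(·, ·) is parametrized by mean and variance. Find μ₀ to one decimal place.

With known observation variance, the Normal–Normal posterior has precision τ_n = τ₀ + n/σ² and mean μ_n = (τ₀μ₀ + (n/σ²)x̄)/τ_n.
Here τ₀ = 1/50.7 = 0.019724 and τ_data = 5/23.6 = 0.211864, so τ_n = 0.231588.
Rearranging for μ₀: μ₀ = (μ_n·τ_n − τ_data·x̄)/τ₀ = (-13.5790·0.231588 − 0.211864·-16.1) / 0.019724 = 0.266277/0.019724 ≈ 13.5.

μ₀ = 13.5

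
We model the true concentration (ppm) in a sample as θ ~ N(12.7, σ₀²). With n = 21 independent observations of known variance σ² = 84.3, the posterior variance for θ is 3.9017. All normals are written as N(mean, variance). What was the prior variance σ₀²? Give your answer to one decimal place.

σ₀² = 139.1

For the Normal–Normal model with known σ², precisions add: τ_n = τ₀ + n/σ².
So 1/σ₀² = 1/3.9017 − 21/84.3 = 0.256299 − 0.249110 = 0.007189.
Hence σ₀² = 1/0.007189 ≈ 139.1.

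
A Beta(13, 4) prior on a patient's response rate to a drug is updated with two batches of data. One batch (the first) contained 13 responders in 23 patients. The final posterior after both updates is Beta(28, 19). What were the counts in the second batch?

2 responders and 5 non-responders

Sequential conjugate updates are equivalent to a single update on the pooled data, so total successes = posterior α − prior α and total failures = posterior β − prior β.
Total across both batches: 28−13=15 responders, 19−4=15 non-responders.
Subtract the first batch: 15−13=2 responders and 15−10=5 non-responders.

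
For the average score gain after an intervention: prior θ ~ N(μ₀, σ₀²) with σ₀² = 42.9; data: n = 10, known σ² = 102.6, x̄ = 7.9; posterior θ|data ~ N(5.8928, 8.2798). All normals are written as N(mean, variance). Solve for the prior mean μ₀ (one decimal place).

With known observation variance, the Normal–Normal posterior has precision τ_n = τ₀ + n/σ² and mean μ_n = (τ₀μ₀ + (n/σ²)x̄)/τ_n.
Here τ₀ = 1/42.9 = 0.023310 and τ_data = 10/102.6 = 0.097466, so τ_n = 0.120776.
Rearranging for μ₀: μ₀ = (μ_n·τ_n − τ_data·x̄)/τ₀ = (5.8928·0.120776 − 0.097466·7.9) / 0.023310 = -0.058273/0.023310 ≈ -2.5.

μ₀ = -2.5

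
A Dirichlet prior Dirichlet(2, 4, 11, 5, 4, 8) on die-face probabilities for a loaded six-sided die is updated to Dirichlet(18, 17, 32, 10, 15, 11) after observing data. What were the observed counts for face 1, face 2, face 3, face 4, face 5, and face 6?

counts (16, 13, 21, 5, 11, 3)

For a Dirichlet(α) prior with multinomial counts c, the posterior is Dirichlet(α + c) componentwise.
Counts are posterior − prior componentwise: 18−2=16, 17−4=13, 32−11=21, 10−5=5, 15−4=11, 11−8=3.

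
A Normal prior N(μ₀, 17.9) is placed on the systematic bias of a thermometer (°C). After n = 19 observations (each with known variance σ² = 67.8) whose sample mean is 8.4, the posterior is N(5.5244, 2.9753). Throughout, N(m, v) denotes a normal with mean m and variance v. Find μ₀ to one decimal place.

μ₀ = -8.9

The posterior mean is a precision-weighted average: μ_n = (τ₀μ₀ + τ_data·x̄)/(τ₀+τ_data), with τ₀=1/σ₀² and τ_data=n/σ².
Here τ₀ = 1/17.9 = 0.055866 and τ_data = 19/67.8 = 0.280236, so τ_n = 0.336102.
Rearranging for μ₀: μ₀ = (μ_n·τ_n − τ_data·x̄)/τ₀ = (5.5244·0.336102 − 0.280236·8.4) / 0.055866 = -0.497221/0.055866 ≈ -8.9.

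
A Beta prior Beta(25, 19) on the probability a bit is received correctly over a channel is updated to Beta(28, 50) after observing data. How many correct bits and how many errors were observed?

3 correct bits and 31 errors

Under Beta–binomial conjugacy the posterior parameters are (a+s, b+f).
Match parameters: s=28−25=3, f=50−19=31.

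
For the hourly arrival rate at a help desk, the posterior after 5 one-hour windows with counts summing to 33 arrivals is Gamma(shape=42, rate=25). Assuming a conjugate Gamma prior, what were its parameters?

A Gamma(α, β) prior (rate parametrization) on a Poisson rate with n observations summing to S gives posterior Gamma(α+S, β+n).
So α = 42 − 33 = 9 and β = 25 − 5 = 20.

Gamma(shape=9, rate=20)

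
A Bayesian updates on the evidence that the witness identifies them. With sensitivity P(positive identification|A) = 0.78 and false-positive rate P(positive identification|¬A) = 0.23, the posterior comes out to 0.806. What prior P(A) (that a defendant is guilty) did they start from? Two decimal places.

In odds form, posterior odds = prior odds × likelihood ratio, so prior odds = posterior odds ÷ LR.
Posterior odds = 0.806/(1−0.806) = 4.1546. LR = 0.78/0.23 = 3.3913.
Prior odds = 4.1546/3.3913 = 1.2251, so P(A) = 1.2251/(1+1.2251) ≈ 0.55.

P(A) = 0.55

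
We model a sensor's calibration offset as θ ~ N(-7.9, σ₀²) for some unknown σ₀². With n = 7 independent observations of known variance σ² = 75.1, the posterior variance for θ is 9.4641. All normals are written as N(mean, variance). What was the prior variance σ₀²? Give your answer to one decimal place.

σ₀² = 80.3

Posterior precision equals prior precision plus data precision: 1/σ_n² = 1/σ₀² + n/σ².
So 1/σ₀² = 1/9.4641 − 7/75.1 = 0.105662 − 0.093209 = 0.012453.
Hence σ₀² = 1/0.012453 ≈ 80.3.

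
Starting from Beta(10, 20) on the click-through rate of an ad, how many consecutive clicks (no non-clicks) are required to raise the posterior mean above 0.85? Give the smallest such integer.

After k clicks and 0 non-clicks the posterior is Beta(10+k, 20), with mean (10+k)/(10+20+k).
Set (10+k)/(30+k) > 0.85 and solve: k > (0.85·30 − 10)/(1 − 0.85) = 103.333.
The smallest integer exceeding 103.333 is 104.

k = 104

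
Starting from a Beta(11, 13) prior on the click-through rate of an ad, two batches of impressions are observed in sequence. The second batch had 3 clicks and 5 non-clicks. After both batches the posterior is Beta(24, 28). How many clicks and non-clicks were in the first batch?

Sequential conjugate updates are equivalent to a single update on the pooled data, so total successes = posterior α − prior α and total failures = posterior β − prior β.
Total across both batches: 24−11=13 clicks, 28−13=15 non-clicks.
Subtract the second batch: 13−3=10 clicks and 15−5=10 non-clicks.

10 clicks and 10 non-clicks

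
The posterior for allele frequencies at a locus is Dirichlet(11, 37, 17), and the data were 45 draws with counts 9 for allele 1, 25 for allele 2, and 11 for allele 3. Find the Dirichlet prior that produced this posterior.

Dirichlet(2, 12, 6)

For a Dirichlet(α) prior with multinomial counts c, the posterior is Dirichlet(α + c) componentwise.
Subtract each count from the matching posterior parameter: 11−9=2, 37−25=12, 17−11=6.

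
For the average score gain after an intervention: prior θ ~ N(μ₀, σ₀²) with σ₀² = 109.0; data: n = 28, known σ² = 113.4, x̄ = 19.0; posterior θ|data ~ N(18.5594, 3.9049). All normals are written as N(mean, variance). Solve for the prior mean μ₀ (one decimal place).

With known observation variance, the Normal–Normal posterior has precision τ_n = τ₀ + n/σ² and mean μ_n = (τ₀μ₀ + (n/σ²)x̄)/τ_n.
Here τ₀ = 1/109.0 = 0.009174 and τ_data = 28/113.4 = 0.246914, so τ_n = 0.256088.
Rearranging for μ₀: μ₀ = (μ_n·τ_n − τ_data·x̄)/τ₀ = (18.5594·0.256088 − 0.246914·19.0) / 0.009174 = 0.061474/0.009174 ≈ 6.7.

μ₀ = 6.7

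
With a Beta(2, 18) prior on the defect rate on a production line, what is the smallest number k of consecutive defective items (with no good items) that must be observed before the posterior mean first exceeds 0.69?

After k defective items and 0 good items the posterior is Beta(2+k, 18), with mean (2+k)/(2+18+k).
Set (2+k)/(20+k) > 0.69 and solve: k > (0.69·20 − 2)/(1 − 0.69) = 38.065.
The smallest integer exceeding 38.065 is 39, and checking k=39: (41)/(59) = 0.6949 > 0.69.

k = 39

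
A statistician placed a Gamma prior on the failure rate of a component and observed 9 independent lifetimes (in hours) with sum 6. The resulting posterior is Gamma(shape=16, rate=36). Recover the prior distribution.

Gamma–exponential conjugacy: posterior shape = α + n, posterior rate = β + Σtᵢ.
So α = 16 − 9 = 7 and β = 36 − 6 = 30.

Gamma(shape=7, rate=30)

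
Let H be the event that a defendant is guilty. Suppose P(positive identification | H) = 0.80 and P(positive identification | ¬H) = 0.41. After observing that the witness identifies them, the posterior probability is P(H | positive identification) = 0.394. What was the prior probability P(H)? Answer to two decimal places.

P(H) = 0.25

In odds form, posterior odds = prior odds × likelihood ratio, so prior odds = posterior odds ÷ LR.
Posterior odds = 0.394/(1−0.394) = 0.6502. LR = 0.80/0.41 = 1.9512.
Prior odds = 0.6502/1.9512 = 0.3332, so P(H) = 0.3332/(1+0.3332) ≈ 0.25.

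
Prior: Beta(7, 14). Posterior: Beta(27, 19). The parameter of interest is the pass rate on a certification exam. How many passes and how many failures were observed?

Under Beta–binomial conjugacy the posterior parameters are (a+s, b+f).
So s = 27 − 7 = 20 and f = 19 − 14 = 5.

20 passes and 5 failures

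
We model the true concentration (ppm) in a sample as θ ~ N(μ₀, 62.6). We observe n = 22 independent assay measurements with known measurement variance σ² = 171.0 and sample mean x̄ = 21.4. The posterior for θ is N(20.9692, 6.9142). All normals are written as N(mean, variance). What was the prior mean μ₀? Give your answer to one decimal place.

μ₀ = 17.5

The posterior mean is a precision-weighted average: μ_n = (τ₀μ₀ + τ_data·x̄)/(τ₀+τ_data), with τ₀=1/σ₀² and τ_data=n/σ².
Here τ₀ = 1/62.6 = 0.015974 and τ_data = 22/171.0 = 0.128655, so τ_n = 0.144629.
Rearranging for μ₀: μ₀ = (μ_n·τ_n − τ_data·x̄)/τ₀ = (20.9692·0.144629 − 0.128655·21.4) / 0.015974 = 0.279537/0.015974 ≈ 17.5.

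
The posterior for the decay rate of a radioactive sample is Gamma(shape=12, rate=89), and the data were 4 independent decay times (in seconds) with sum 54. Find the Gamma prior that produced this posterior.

Gamma–exponential conjugacy: posterior shape = α + n, posterior rate = β + Σtᵢ.
So α = 12 − 4 = 8 and β = 89 − 54 = 35.

Gamma(shape=8, rate=35)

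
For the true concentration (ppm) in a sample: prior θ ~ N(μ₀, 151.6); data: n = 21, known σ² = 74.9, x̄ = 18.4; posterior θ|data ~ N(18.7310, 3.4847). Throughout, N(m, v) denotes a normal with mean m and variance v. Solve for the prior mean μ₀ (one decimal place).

With known observation variance, the Normal–Normal posterior has precision τ_n = τ₀ + n/σ² and mean μ_n = (τ₀μ₀ + (n/σ²)x̄)/τ_n.
Here τ₀ = 1/151.6 = 0.006596 and τ_data = 21/74.9 = 0.280374, so τ_n = 0.286970.
Rearranging for μ₀: μ₀ = (μ_n·τ_n − τ_data·x̄)/τ₀ = (18.7310·0.286970 − 0.280374·18.4) / 0.006596 = 0.216353/0.006596 ≈ 32.8.

μ₀ = 32.8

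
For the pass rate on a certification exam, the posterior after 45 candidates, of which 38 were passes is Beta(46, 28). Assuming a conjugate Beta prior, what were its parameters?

Beta(8, 21)

Beta is conjugate to the binomial likelihood: posterior = Beta(a+s, b+f).
Subtract the data counts: 46−38=8, 28−7=21.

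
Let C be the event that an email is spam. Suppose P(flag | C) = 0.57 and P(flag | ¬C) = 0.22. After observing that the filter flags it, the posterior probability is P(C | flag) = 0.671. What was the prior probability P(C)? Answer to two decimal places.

P(C) = 0.44

In odds form, posterior odds = prior odds × likelihood ratio, so prior odds = posterior odds ÷ LR.
Posterior odds = 0.671/(1−0.671) = 2.0395. LR = 0.57/0.22 = 2.5909.
Prior odds = 2.0395/2.5909 = 0.7872, so P(C) = 0.7872/(1+0.7872) ≈ 0.44.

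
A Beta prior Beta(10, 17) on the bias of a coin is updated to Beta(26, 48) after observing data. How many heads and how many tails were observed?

A Beta(a, b) prior with s successes and f failures in binomial data gives a Beta(a+s, b+f) posterior.
So s = 26 − 10 = 16 and f = 48 − 17 = 31.

16 heads and 31 tails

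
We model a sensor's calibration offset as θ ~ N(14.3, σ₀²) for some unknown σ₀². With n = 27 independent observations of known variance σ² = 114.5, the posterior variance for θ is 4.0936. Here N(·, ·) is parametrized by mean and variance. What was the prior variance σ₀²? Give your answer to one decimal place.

σ₀² = 118.0

Posterior precision equals prior precision plus data precision: 1/σ_n² = 1/σ₀² + n/σ².
So 1/σ₀² = 1/4.0936 − 27/114.5 = 0.244284 − 0.235808 = 0.008476.
Hence σ₀² = 1/0.008476 ≈ 118.0.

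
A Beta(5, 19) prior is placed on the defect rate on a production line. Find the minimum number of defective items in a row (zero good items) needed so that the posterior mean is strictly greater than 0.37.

k = 7

After k defective items and 0 good items the posterior is Beta(5+k, 19), with mean (5+k)/(5+19+k).
Set (5+k)/(24+k) > 0.37 and solve: k > (0.37·24 − 5)/(1 − 0.37) = 6.159.
The smallest integer exceeding 6.159 is 7.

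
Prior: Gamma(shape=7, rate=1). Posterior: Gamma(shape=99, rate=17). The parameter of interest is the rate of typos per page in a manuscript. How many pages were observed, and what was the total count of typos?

n = 16 pages with total 92 typos

A Gamma(α, β) prior (rate parametrization) on a Poisson rate with n observations summing to S gives posterior Gamma(α+S, β+n).
Matching: Σxᵢ = 99 − 7 = 92 and n = 17 − 1 = 16.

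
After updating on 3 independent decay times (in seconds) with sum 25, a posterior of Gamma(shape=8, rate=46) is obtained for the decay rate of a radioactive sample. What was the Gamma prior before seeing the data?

Gamma–exponential conjugacy: posterior shape = α + n, posterior rate = β + Σtᵢ.
So α = 8 − 3 = 5 and β = 46 − 25 = 21.

Gamma(shape=5, rate=21)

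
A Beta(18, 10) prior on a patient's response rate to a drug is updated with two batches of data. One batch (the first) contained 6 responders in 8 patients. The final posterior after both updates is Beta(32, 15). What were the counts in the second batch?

Sequential conjugate updates are equivalent to a single update on the pooled data, so total successes = posterior α − prior α and total failures = posterior β − prior β.
Total across both batches: 32−18=14 responders, 15−10=5 non-responders.
Subtract the first batch: 14−6=8 responders and 5−2=3 non-responders.

8 responders and 3 non-responders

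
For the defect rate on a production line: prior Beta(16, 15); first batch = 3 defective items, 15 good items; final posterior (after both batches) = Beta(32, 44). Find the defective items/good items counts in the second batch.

13 defective items and 14 good items

Sequential conjugate updates are equivalent to a single update on the pooled data, so total successes = posterior α − prior α and total failures = posterior β − prior β.
Total across both batches: 32−16=16 defective items, 44−15=29 good items.
Subtract the first batch: 16−3=13 defective items and 29−15=14 good items.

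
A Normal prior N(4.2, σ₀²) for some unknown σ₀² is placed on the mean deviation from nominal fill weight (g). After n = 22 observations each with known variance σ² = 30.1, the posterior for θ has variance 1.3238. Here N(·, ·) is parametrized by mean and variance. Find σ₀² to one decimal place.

For the Normal–Normal model with known σ², precisions add: τ_n = τ₀ + n/σ².
So 1/σ₀² = 1/1.3238 − 22/30.1 = 0.755401 − 0.730897 = 0.024504.
Hence σ₀² = 1/0.024504 ≈ 40.8.

σ₀² = 40.8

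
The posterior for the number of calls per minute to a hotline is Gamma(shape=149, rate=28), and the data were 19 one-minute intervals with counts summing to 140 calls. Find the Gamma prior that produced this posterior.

A Gamma(α, β) prior (rate parametrization) on a Poisson rate with n observations summing to S gives posterior Gamma(α+S, β+n).
So α = 149 − 140 = 9 and β = 28 − 19 = 9.

Gamma(shape=9, rate=9)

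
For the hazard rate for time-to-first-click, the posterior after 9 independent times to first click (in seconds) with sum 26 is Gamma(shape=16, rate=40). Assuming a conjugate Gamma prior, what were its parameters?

Gamma–exponential conjugacy: posterior shape = α + n, posterior rate = β + Σtᵢ.
So α = 16 − 9 = 7 and β = 40 − 26 = 14.

Gamma(shape=7, rate=14)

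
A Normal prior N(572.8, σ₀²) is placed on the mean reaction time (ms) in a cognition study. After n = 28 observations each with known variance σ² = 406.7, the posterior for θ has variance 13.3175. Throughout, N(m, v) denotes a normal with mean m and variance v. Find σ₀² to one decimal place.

σ₀² = 160.2

Posterior precision equals prior precision plus data precision: 1/σ_n² = 1/σ₀² + n/σ².
So 1/σ₀² = 1/13.3175 − 28/406.7 = 0.075089 − 0.068847 = 0.006242.
Hence σ₀² = 1/0.006242 ≈ 160.2.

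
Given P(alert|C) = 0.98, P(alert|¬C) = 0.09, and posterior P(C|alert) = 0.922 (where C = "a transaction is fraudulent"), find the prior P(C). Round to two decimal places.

P(C) = 0.52

Bayes' rule in odds form gives O(C|E) = O(C)·[P(E|C)/P(E|¬C)], hence O(C) = O(C|E)/LR.
Posterior odds = 0.922/(1−0.922) = 11.8205. LR = 0.98/0.09 = 10.8889.
Prior odds = 11.8205/10.8889 = 1.0856, so P(C) = 1.0856/(1+1.0856) ≈ 0.52.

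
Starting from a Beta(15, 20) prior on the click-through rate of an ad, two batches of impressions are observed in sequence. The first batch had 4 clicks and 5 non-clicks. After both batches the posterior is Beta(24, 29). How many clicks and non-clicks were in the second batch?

5 clicks and 4 non-clicks

Because Beta–binomial updating is additive in the counts, the combined data contributed (α_post−α_prior, β_post−β_prior) successes and failures.
Total across both batches: 24−15=9 clicks, 29−20=9 non-clicks.
Subtract the first batch: 9−4=5 clicks and 9−5=4 non-clicks.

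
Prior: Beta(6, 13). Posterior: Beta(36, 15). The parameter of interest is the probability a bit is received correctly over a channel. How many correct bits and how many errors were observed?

Beta is conjugate to the binomial likelihood: posterior = Beta(a+s, b+f).
So s = 36 − 6 = 30 and f = 15 − 13 = 2.

30 correct bits and 2 errors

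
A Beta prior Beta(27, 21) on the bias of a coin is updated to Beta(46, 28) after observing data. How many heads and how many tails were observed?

Under Beta–binomial conjugacy the posterior parameters are (α+s, β+f).
So s = 46 − 27 = 19 and f = 28 − 21 = 7.

19 heads and 7 tails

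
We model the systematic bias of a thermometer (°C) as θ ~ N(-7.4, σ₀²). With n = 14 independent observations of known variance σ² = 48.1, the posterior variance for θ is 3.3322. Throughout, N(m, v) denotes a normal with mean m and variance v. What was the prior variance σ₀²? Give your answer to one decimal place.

Posterior precision equals prior precision plus data precision: 1/σ_n² = 1/σ₀² + n/σ².
So 1/σ₀² = 1/3.3322 − 14/48.1 = 0.300102 − 0.291060 = 0.009042.
Hence σ₀² = 1/0.009042 ≈ 110.6.

σ₀² = 110.6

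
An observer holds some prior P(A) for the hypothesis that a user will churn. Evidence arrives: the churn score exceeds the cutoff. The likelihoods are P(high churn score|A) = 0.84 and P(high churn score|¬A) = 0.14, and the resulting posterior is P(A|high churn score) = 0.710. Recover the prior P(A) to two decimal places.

In odds form, posterior odds = prior odds × likelihood ratio, so prior odds = posterior odds ÷ LR.
Posterior odds = 0.710/(1−0.710) = 2.4483. LR = 0.84/0.14 = 6.0000.
Prior odds = 2.4483/6.0000 = 0.4081, so P(A) = 0.4081/(1+0.4081) ≈ 0.29.

P(A) = 0.29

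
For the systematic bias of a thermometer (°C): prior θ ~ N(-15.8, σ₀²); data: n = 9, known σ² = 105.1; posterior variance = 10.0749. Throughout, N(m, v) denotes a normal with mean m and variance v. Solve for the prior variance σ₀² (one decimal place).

For the Normal–Normal model with known σ², precisions add: τ_n = τ₀ + n/σ².
So 1/σ₀² = 1/10.0749 − 9/105.1 = 0.099257 − 0.085633 = 0.013624.
Hence σ₀² = 1/0.013624 ≈ 73.4.

σ₀² = 73.4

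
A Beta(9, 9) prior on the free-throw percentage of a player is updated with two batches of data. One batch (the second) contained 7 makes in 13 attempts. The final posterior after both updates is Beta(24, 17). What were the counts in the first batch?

8 makes and 2 misses

Because Beta–binomial updating is additive in the counts, the combined data contributed (α_post−α_prior, β_post−β_prior) successes and failures.
Total across both batches: 24−9=15 makes, 17−9=8 misses.
Subtract the second batch: 15−7=8 makes and 8−6=2 misses.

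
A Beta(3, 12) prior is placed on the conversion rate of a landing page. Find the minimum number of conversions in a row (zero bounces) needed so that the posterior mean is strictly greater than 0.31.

k = 3

After k conversions and 0 bounces the posterior is Beta(3+k, 12), with mean (3+k)/(3+12+k).
Set (3+k)/(15+k) > 0.31 and solve: k > (0.31·15 − 3)/(1 − 0.31) = 2.391.
The smallest integer exceeding 2.391 is 3.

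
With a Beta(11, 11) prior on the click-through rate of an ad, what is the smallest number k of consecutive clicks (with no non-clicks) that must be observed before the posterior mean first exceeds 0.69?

k = 14

After k clicks and 0 non-clicks the posterior is Beta(11+k, 11), with mean (11+k)/(11+11+k).
Set (11+k)/(22+k) > 0.69 and solve: k > (0.69·22 − 11)/(1 − 0.69) = 13.484.
The smallest integer exceeding 13.484 is 14.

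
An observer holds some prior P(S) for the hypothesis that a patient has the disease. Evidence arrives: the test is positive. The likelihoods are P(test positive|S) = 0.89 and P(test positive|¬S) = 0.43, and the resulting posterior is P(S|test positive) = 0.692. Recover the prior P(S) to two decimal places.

P(S) = 0.52

In odds form, posterior odds = prior odds × likelihood ratio, so prior odds = posterior odds ÷ LR.
Posterior odds = 0.692/(1−0.692) = 2.2468. LR = 0.89/0.43 = 2.0698.
Prior odds = 2.2468/2.0698 = 1.0855, so P(S) = 1.0855/(1+1.0855) ≈ 0.52.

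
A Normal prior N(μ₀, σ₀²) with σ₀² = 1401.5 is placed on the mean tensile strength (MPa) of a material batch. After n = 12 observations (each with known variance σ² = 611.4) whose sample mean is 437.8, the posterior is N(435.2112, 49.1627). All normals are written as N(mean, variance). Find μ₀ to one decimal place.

μ₀ = 364.0

With known observation variance, the Normal–Normal posterior has precision τ_n = τ₀ + n/σ² and mean μ_n = (τ₀μ₀ + (n/σ²)x̄)/τ_n.
Here τ₀ = 1/1401.5 = 0.000714 and τ_data = 12/611.4 = 0.019627, so τ_n = 0.020341.
Rearranging for μ₀: μ₀ = (μ_n·τ_n − τ_data·x̄)/τ₀ = (435.2112·0.020341 − 0.019627·437.8) / 0.000714 = 0.259930/0.000714 ≈ 364.0.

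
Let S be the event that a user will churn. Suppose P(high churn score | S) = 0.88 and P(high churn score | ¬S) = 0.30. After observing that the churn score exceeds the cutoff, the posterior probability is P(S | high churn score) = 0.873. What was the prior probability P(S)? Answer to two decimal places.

P(S) = 0.70

Bayes' rule in odds form gives O(S|E) = O(S)·[P(E|S)/P(E|¬S)], hence O(S) = O(S|E)/LR.
Posterior odds = 0.873/(1−0.873) = 6.8740. LR = 0.88/0.30 = 2.9333.
Prior odds = 6.8740/2.9333 = 2.3434, so P(S) = 2.3434/(1+2.3434) ≈ 0.70.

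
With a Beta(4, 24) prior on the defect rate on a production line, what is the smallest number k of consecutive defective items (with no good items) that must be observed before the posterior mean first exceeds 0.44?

k = 15

After k defective items and 0 good items the posterior is Beta(4+k, 24), with mean (4+k)/(4+24+k).
Set (4+k)/(28+k) > 0.44 and solve: k > (0.44·28 − 4)/(1 − 0.44) = 14.857.
The smallest integer exceeding 14.857 is 15.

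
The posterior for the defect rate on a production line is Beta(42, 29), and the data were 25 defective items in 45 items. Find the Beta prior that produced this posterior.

A Beta(a, b) prior with s successes and f failures in binomial data gives a Beta(a+s, b+f) posterior.
Subtract the data counts: 42−25=17, 29−20=9.

Beta(17, 9)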